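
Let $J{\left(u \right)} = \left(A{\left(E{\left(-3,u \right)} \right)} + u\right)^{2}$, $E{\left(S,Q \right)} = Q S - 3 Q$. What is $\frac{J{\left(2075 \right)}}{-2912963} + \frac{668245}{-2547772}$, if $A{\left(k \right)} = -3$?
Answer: $- \frac{12884626945983}{7421565568436} \approx -1.7361$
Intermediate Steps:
$E{\left(S,Q \right)} = - 3 Q + Q S$
$J{\left(u \right)} = \left(-3 + u\right)^{2}$
$\frac{J{\left(2075 \right)}}{-2912963} + \frac{668245}{-2547772} = \frac{\left(-3 + 2075\right)^{2}}{-2912963} + \frac{668245}{-2547772} = 2072^{2} \left(- \frac{1}{2912963}\right) + 668245 \left(- \frac{1}{2547772}\right) = 4293184 \left(- \frac{1}{2912963}\right) - \frac{668245}{2547772} = - \frac{4293184}{2912963} - \frac{668245}{2547772} = - \frac{12884626945983}{7421565568436}$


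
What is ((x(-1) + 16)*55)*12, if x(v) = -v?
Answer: 11220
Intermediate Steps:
((x(-1) + 16)*55)*12 = ((-1*(-1) + 16)*55)*12 = ((1 + 16)*55)*12 = (17*55)*12 = 935*12 = 11220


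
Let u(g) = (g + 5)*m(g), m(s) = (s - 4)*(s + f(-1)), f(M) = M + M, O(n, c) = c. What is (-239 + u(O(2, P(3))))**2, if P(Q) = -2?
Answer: 27889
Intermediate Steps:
f(M) = 2*M
m(s) = (-4 + s)*(-2 + s) (m(s) = (s - 4)*(s + 2*(-1)) = (-4 + s)*(s - 2) = (-4 + s)*(-2 + s))
u(g) = (5 + g)*(8 + g**2 - 6*g) (u(g) = (g + 5)*(8 + g**2 - 6*g) = (5 + g)*(8 + g**2 - 6*g))
(-239 + u(O(2, P(3))))**2 = (-239 + (5 - 2)*(8 + (-2)**2 - 6*(-2)))**2 = (-239 + 3*(8 + 4 + 12))**2 = (-239 + 3*24)**2 = (-239 + 72)**2 = (-167)**2 = 27889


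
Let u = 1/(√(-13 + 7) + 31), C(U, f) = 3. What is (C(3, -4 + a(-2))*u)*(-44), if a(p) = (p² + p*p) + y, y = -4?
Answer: -4092/967 + 132*I*√6/967 ≈ -4.2316 + 0.33437*I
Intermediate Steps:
a(p) = -4 + 2*p² (a(p) = (p² + p*p) - 4 = (p² + p²) - 4 = 2*p² - 4 = -4 + 2*p²)
u = 1/(31 + I*√6) (u = 1/(√(-6) + 31) = 1/(I*√6 + 31) = 1/(31 + I*√6) ≈ 0.032058 - 0.0025331*I)
(C(3, -4 + a(-2))*u)*(-44) = (3*(31/967 - I*√6/967))*(-44) = (93/967 - 3*I*√6/967)*(-44) = -4092/967 + 132*I*√6/967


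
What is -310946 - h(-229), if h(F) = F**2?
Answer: -363387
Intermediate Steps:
-310946 - h(-229) = -310946 - 1*(-229)**2 = -310946 - 1*52441 = -310946 - 52441 = -363387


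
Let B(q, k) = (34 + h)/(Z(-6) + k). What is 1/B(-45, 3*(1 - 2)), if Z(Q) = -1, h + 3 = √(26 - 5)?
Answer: -31/235 + √21/235 ≈ -0.11241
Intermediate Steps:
h = -3 + √21 (h = -3 + √(26 - 5) = -3 + √21 ≈ 1.5826)
B(q, k) = (31 + √21)/(-1 + k) (B(q, k) = (34 + (-3 + √21))/(-1 + k) = (31 + √21)/(-1 + k))
1/B(-45, 3*(1 - 2)) = 1/((31 + √21)/(-1 + 3*(1 - 2))) = 1/((31 + √21)/(-1 + 3*(-1))) = 1/((31 + √21)/(-1 - 3)) = 1/((31 + √21)/(-4)) = 1/(-(31 + √21)/4) = 1/(-31/4 - √21/4)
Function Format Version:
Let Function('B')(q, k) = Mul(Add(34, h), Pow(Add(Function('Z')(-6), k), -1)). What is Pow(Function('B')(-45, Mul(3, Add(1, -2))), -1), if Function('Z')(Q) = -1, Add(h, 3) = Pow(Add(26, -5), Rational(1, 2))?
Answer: Add(Rational(-31, 235), Mul(Rational(1, 235), Pow(21, Rational(1, 2)))) ≈ -0.11241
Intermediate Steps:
h = Add(-3, Pow(21, Rational(1, 2))) (h = Add(-3, Pow(Add(26, -5), Rational(1, 2))) = Add(-3, Pow(21, Rational(1, 2))) ≈ 1.5826)
Function('B')(q, k) = Mul(Pow(Add(-1, k), -1), Add(31, Pow(21, Rational(1, 2)))) (Function('B')(q, k) = Mul(Add(34, Add(-3, Pow(21, Rational(1, 2)))), Pow(Add(-1, k), -1)) = Mul(Add(31, Pow(21, Rational(1, 2))), Pow(Add(-1, k), -1)) = Mul(Pow(Add(-1, k), -1), Add(31, Pow(21, Rational(1, 2)))))
Pow(Function('B')(-45, Mul(3, Add(1, -2))), -1) = Pow(Mul(Pow(Add(-1, Mul(3, Add(1, -2))), -1), Add(31, Pow(21, Rational(1, 2)))), -1) = Pow(Mul(Pow(Add(-1, Mul(3, -1)), -1), Add(31, Pow(21, Rational(1, 2)))), -1) = Pow(Mul(Pow(Add(-1, -3), -1), Add(31, Pow(21, Rational(1, 2)))), -1) = Pow(Mul(Pow(-4, -1), Add(31, Pow(21, Rational(1, 2)))), -1) = Pow(Mul(Rational(-1, 4), Add(31, Pow(21, Rational(1, 2)))), -1) = Pow(Add(Rational(-31, 4), Mul(Rational(-1, 4), Pow(21, Rational(1, 2)))), -1)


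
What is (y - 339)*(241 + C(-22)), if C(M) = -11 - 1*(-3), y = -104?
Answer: -103219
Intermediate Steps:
C(M) = -8 (C(M) = -11 + 3 = -8)
(y - 339)*(241 + C(-22)) = (-104 - 339)*(241 - 8) = -443*233 = -103219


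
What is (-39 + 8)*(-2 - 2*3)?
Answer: 248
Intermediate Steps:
(-39 + 8)*(-2 - 2*3) = -31*(-2 - 6) = -31*(-8) = 248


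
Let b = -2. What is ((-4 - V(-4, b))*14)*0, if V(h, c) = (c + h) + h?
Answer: 0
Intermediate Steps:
V(h, c) = c + 2*h
((-4 - V(-4, b))*14)*0 = ((-4 - (-2 + 2*(-4)))*14)*0 = ((-4 - (-2 - 8))*14)*0 = ((-4 - 1*(-10))*14)*0 = ((-4 + 10)*14)*0 = (6*14)*0 = 84*0 = 0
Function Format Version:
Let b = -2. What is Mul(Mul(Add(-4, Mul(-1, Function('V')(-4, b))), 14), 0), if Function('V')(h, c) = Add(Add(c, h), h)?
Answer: 0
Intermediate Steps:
Function('V')(h, c) = Add(c, Mul(2, h))
Mul(Mul(Add(-4, Mul(-1, Function('V')(-4, b))), 14), 0) = Mul(Mul(Add(-4, Mul(-1, Add(-2, Mul(2, -4)))), 14), 0) = Mul(Mul(Add(-4, Mul(-1, Add(-2, -8))), 14), 0) = Mul(Mul(Add(-4, Mul(-1, -10)), 14), 0) = Mul(Mul(Add(-4, 10), 14), 0) = Mul(Mul(6, 14), 0) = Mul(84, 0) = 0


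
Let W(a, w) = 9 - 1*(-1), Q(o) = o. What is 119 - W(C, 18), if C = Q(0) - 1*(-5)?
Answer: 109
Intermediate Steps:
C = 5 (C = 0 - 1*(-5) = 0 + 5 = 5)
W(a, w) = 10 (W(a, w) = 9 + 1 = 10)
119 - W(C, 18) = 119 - 1*10 = 119 - 10 = 109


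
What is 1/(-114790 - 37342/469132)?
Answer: -234566/26925849811 ≈ -8.7115e-6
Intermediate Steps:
1/(-114790 - 37342/469132) = 1/(-114790 - 37342*1/469132) = 1/(-114790 - 18671/234566) = 1/(-26925849811/234566) = -234566/26925849811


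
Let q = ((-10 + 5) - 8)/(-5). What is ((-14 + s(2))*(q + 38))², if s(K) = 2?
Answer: 5934096/25 ≈ 2.3736e+5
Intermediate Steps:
q = 13/5 (q = (-5 - 8)*(-⅕) = -13*(-⅕) = 13/5 ≈ 2.6000)
((-14 + s(2))*(q + 38))² = ((-14 + 2)*(13/5 + 38))² = (-12*203/5)² = (-2436/5)² = 5934096/25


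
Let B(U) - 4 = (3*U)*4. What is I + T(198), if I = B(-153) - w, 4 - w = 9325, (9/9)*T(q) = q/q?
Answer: 7490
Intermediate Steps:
T(q) = 1 (T(q) = q/q = 1)
w = -9321 (w = 4 - 1*9325 = 4 - 9325 = -9321)
B(U) = 4 + 12*U (B(U) = 4 + (3*U)*4 = 4 + 12*U)
I = 7489 (I = (4 + 12*(-153)) - 1*(-9321) = (4 - 1836) + 9321 = -1832 + 9321 = 7489)
I + T(198) = 7489 + 1 = 7490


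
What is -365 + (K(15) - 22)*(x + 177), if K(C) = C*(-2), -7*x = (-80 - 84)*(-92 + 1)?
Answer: 101295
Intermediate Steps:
x = -2132 (x = -(-80 - 84)*(-92 + 1)/7 = -(-164)*(-91)/7 = -⅐*14924 = -2132)
K(C) = -2*C
-365 + (K(15) - 22)*(x + 177) = -365 + (-2*15 - 22)*(-2132 + 177) = -365 + (-30 - 22)*(-1955) = -365 - 52*(-1955) = -365 + 101660 = 101295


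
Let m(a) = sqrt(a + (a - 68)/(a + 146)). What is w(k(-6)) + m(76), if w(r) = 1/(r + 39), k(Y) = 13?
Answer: 1/52 + 2*sqrt(234210)/111 ≈ 8.7391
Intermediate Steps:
m(a) = sqrt(a + (-68 + a)/(146 + a))
w(r) = 1/(39 + r)
w(k(-6)) + m(76) = 1/(39 + 13) + sqrt((-68 + 76 + 76*(146 + 76))/(146 + 76)) = 1/52 + sqrt((-68 + 76 + 76*222)/222) = 1/52 + sqrt((-68 + 76 + 16872)/222) = 1/52 + sqrt((1/222)*16880) = 1/52 + sqrt(8440/111) = 1/52 + 2*sqrt(234210)/111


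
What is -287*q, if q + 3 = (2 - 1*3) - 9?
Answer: 3731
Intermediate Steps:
q = -13 (q = -3 + ((2 - 1*3) - 9) = -3 + ((2 - 3) - 9) = -3 + (-1 - 9) = -3 - 10 = -13)
-287*q = -287*(-13) = 3731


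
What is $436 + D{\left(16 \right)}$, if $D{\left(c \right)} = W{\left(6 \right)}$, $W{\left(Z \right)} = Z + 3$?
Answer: $445$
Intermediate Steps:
$W{\left(Z \right)} = 3 + Z$
$D{\left(c \right)} = 9$ ($D{\left(c \right)} = 3 + 6 = 9$)
$436 + D{\left(16 \right)} = 436 + 9 = 445$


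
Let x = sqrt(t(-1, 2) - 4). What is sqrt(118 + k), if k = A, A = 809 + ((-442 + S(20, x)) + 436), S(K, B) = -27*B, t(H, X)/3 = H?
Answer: sqrt(921 - 27*I*sqrt(7)) ≈ 30.371 - 1.1761*I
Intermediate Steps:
t(H, X) = 3*H
x = I*sqrt(7) (x = sqrt(3*(-1) - 4) = sqrt(-3 - 4) = sqrt(-7) = I*sqrt(7) ≈ 2.6458*I)
A = 803 - 27*I*sqrt(7) (A = 809 + ((-442 - 27*I*sqrt(7)) + 436) = 809 + (-6 - 27*I*sqrt(7)) = 803 - 27*I*sqrt(7) ≈ 803.0 - 71.435*I)
k = 803 - 27*I*sqrt(7) ≈ 803.0 - 71.435*I
sqrt(118 + k) = sqrt(118 + (803 - 27*I*sqrt(7))) = sqrt(921 - 27*I*sqrt(7))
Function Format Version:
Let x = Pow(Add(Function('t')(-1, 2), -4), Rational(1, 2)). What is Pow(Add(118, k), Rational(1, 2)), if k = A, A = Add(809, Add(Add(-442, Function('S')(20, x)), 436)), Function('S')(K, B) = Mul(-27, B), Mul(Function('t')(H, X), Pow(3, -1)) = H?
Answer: Pow(Add(921, Mul(-27, I, Pow(7, Rational(1, 2)))), Rational(1, 2)) ≈ Add(30.371, Mul(-1.1761, I))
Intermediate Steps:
Function('t')(H, X) = Mul(3, H)
x = Mul(I, Pow(7, Rational(1, 2))) (x = Pow(Add(Mul(3, -1), -4), Rational(1, 2)) = Pow(Add(-3, -4), Rational(1, 2)) = Pow(-7, Rational(1, 2)) = Mul(I, Pow(7, Rational(1, 2))) ≈ Mul(2.6458, I))
A = Add(803, Mul(-27, I, Pow(7, Rational(1, 2)))) (A = Add(809, Add(Add(-442, Mul(-27, Mul(I, Pow(7, Rational(1, 2))))), 436)) = Add(809, Add(Add(-442, Mul(-27, I, Pow(7, Rational(1, 2)))), 436)) = Add(809, Add(-6, Mul(-27, I, Pow(7, Rational(1, 2))))) = Add(803, Mul(-27, I, Pow(7, Rational(1, 2)))) ≈ Add(803.00, Mul(-71.435, I)))
k = Add(803, Mul(-27, I, Pow(7, Rational(1, 2)))) ≈ Add(803.00, Mul(-71.435, I))
Pow(Add(118, k), Rational(1, 2)) = Pow(Add(118, Add(803, Mul(-27, I, Pow(7, Rational(1, 2))))), Rational(1, 2)) = Pow(Add(921, Mul(-27, I, Pow(7, Rational(1, 2)))), Rational(1, 2))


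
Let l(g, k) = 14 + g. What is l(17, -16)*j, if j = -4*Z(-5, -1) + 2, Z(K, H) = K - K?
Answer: 62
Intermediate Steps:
Z(K, H) = 0
j = 2 (j = -4*0 + 2 = 0 + 2 = 2)
l(17, -16)*j = (14 + 17)*2 = 31*2 = 62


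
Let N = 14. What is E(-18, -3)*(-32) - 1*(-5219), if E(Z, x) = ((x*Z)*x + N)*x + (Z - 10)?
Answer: -8093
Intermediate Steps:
E(Z, x) = -10 + Z + x*(14 + Z*x²) (E(Z, x) = ((x*Z)*x + 14)*x + (Z - 10) = ((Z*x)*x + 14)*x + (-10 + Z) = (Z*x² + 14)*x + (-10 + Z) = (14 + Z*x²)*x + (-10 + Z) = x*(14 + Z*x²) + (-10 + Z) = -10 + Z + x*(14 + Z*x²))
E(-18, -3)*(-32) - 1*(-5219) = (-10 - 18 + 14*(-3) - 18*(-3)³)*(-32) - 1*(-5219) = (-10 - 18 - 42 - 18*(-27))*(-32) + 5219 = (-10 - 18 - 42 + 486)*(-32) + 5219 = 416*(-32) + 5219 = -13312 + 5219 = -8093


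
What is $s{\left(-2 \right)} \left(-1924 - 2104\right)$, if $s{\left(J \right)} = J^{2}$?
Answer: $-16112$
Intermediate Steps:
$s{\left(-2 \right)} \left(-1924 - 2104\right) = \left(-2\right)^{2} \left(-1924 - 2104\right) = 4 \left(-1924 - 2104\right) = 4 \left(-4028\right) = -16112$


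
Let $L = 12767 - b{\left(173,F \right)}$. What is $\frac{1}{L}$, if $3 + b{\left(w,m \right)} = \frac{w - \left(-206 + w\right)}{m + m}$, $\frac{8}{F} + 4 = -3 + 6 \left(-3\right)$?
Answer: $\frac{8}{104735} \approx 7.6383 \cdot 10^{-5}$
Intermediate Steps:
$F = - \frac{8}{25}$ ($F = \frac{8}{-4 + \left(-3 + 6 \left(-3\right)\right)} = \frac{8}{-4 - 21} = \frac{8}{-25} = 8 \left(- \frac{1}{25}\right) = - \frac{8}{25} \approx -0.32$)
$b{\left(w,m \right)} = -3 + \frac{103}{m}$ ($b{\left(w,m \right)} = -3 + \frac{w - \left(-206 + w\right)}{m + m} = -3 + \frac{206}{2 m} = -3 + 206 \frac{1}{2 m} = -3 + \frac{103}{m}$)
$L = \frac{104735}{8}$ ($L = 12767 - \left(-3 + \frac{103}{- \frac{8}{25}}\right) = 12767 - \left(-3 + 103 \left(- \frac{25}{8}\right)\right) = 12767 - \left(-3 - \frac{2575}{8}\right) = 12767 - - \frac{2599}{8} = 12767 + \frac{2599}{8} = \frac{104735}{8} \approx 13092.0$)
$\frac{1}{L} = \frac{1}{\frac{104735}{8}} = \frac{8}{104735}$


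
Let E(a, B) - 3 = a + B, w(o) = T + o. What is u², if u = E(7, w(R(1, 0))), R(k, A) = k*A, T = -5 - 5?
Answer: 0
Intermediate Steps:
T = -10
R(k, A) = A*k
w(o) = -10 + o
E(a, B) = 3 + B + a (E(a, B) = 3 + (a + B) = 3 + (B + a) = 3 + B + a)
u = 0 (u = 3 + (-10 + 0*1) + 7 = 3 + (-10 + 0) + 7 = 3 - 10 + 7 = 0)
u² = 0² = 0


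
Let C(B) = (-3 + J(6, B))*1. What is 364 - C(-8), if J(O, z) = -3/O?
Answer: 735/2 ≈ 367.50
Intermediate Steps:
C(B) = -7/2 (C(B) = (-3 - 3/6)*1 = (-3 - 3*⅙)*1 = (-3 - ½)*1 = -7/2*1 = -7/2)
364 - C(-8) = 364 - 1*(-7/2) = 364 + 7/2 = 735/2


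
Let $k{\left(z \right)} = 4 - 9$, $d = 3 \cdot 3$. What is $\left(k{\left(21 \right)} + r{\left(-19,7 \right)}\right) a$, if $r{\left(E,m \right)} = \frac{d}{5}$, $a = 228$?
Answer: $- \frac{3648}{5} \approx -729.6$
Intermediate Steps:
$d = 9$
$r{\left(E,m \right)} = \frac{9}{5}$
$k{\left(z \right)} = -5$ ($k{\left(z \right)} = 4 - 9 = -5$)
$\left(k{\left(21 \right)} + r{\left(-19,7 \right)}\right) a = \left(-5 + \frac{9}{5}\right) 228 = \left(- \frac{16}{5}\right) 228 = - \frac{3648}{5}$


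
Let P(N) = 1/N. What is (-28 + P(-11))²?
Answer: 95481/121 ≈ 789.10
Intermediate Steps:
(-28 + P(-11))² = (-28 + 1/(-11))² = (-28 - 1/11)² = (-309/11)² = 95481/121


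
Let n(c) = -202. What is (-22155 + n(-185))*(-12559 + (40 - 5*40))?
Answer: 284358683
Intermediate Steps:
(-22155 + n(-185))*(-12559 + (40 - 5*40)) = (-22155 - 202)*(-12559 + (40 - 5*40)) = -22357*(-12559 + (40 - 200)) = -22357*(-12559 - 160) = -22357*(-12719) = 284358683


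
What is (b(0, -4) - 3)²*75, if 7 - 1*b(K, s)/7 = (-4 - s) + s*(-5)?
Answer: 662700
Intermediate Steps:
b(K, s) = 77 + 42*s (b(K, s) = 49 - 7*((-4 - s) + s*(-5)) = 49 - 7*((-4 - s) - 5*s) = 49 - 7*(-4 - 6*s) = 49 + (28 + 42*s) = 77 + 42*s)
(b(0, -4) - 3)²*75 = ((77 + 42*(-4)) - 3)²*75 = ((77 - 168) - 3)²*75 = (-91 - 3)²*75 = (-94)²*75 = 8836*75 = 662700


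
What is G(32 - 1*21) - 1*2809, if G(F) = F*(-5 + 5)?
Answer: -2809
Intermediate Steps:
G(F) = 0 (G(F) = F*0 = 0)
G(32 - 1*21) - 1*2809 = 0 - 1*2809 = 0 - 2809 = -2809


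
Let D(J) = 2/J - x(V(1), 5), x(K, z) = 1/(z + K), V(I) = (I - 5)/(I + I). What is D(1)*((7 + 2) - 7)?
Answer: 10/3 ≈ 3.3333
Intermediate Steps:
V(I) = (-5 + I)/(2*I) (V(I) = (-5 + I)/((2*I)) = (-5 + I)*(1/(2*I)) = (-5 + I)/(2*I))
x(K, z) = 1/(K + z)
D(J) = -⅓ + 2/J (D(J) = 2/J - 1/((½)*(-5 + 1)/1 + 5) = 2/J - 1/((½)*1*(-4) + 5) = 2/J - 1/(-2 + 5) = 2/J - 1/3 = 2/J - 1*⅓ = 2/J - ⅓ = -⅓ + 2/J)
D(1)*((7 + 2) - 7) = ((⅓)*(6 - 1*1)/1)*((7 + 2) - 7) = ((⅓)*1*(6 - 1))*(9 - 7) = ((⅓)*1*5)*2 = (5/3)*2 = 10/3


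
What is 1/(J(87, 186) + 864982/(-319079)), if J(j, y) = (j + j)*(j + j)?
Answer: 319079/9659570822 ≈ 3.3032e-5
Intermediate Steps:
J(j, y) = 4*j² (J(j, y) = (2*j)*(2*j) = 4*j²)
1/(J(87, 186) + 864982/(-319079)) = 1/(4*87² + 864982/(-319079)) = 1/(4*7569 + 864982*(-1/319079)) = 1/(30276 - 864982/319079) = 1/(9659570822/319079) = 319079/9659570822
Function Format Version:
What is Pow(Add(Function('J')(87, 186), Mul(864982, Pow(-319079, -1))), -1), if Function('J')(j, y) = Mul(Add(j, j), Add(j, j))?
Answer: Rational(319079, 9659570822) ≈ 3.3032e-5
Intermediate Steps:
Function('J')(j, y) = Mul(4, Pow(j, 2)) (Function('J')(j, y) = Mul(Mul(2, j), Mul(2, j)) = Mul(4, Pow(j, 2)))
Pow(Add(Function('J')(87, 186), Mul(864982, Pow(-319079, -1))), -1) = Pow(Add(Mul(4, Pow(87, 2)), Mul(864982, Pow(-319079, -1))), -1) = Pow(Add(Mul(4, 7569), Mul(864982, Rational(-1, 319079))), -1) = Pow(Add(30276, Rational(-864982, 319079)), -1) = Pow(Rational(9659570822, 319079), -1) = Rational(319079, 9659570822)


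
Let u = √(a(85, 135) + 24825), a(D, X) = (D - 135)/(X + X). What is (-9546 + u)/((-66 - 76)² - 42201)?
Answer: 9546/22037 - √2010810/198333 ≈ 0.42603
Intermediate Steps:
a(D, X) = (-135 + D)/(2*X) (a(D, X) = (-135 + D)/((2*X)) = (-135 + D)*(1/(2*X)) = (-135 + D)/(2*X))
u = √2010810/9 (u = √((½)*(-135 + 85)/135 + 24825) = √((½)*(1/135)*(-50) + 24825) = √(-5/27 + 24825) = √(670270/27) = √2010810/9 ≈ 157.56)
(-9546 + u)/((-66 - 76)² - 42201) = (-9546 + √2010810/9)/((-66 - 76)² - 42201) = (-9546 + √2010810/9)/((-142)² - 42201) = (-9546 + √2010810/9)/(20164 - 42201) = (-9546 + √2010810/9)/(-22037) = (-9546 + √2010810/9)*(-1/22037) = 9546/22037 - √2010810/198333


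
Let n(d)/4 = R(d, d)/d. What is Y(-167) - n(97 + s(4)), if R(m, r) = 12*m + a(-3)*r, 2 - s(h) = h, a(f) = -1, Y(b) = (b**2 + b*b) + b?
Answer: 55567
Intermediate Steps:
Y(b) = b + 2*b**2 (Y(b) = (b**2 + b**2) + b = 2*b**2 + b = b + 2*b**2)
s(h) = 2 - h
R(m, r) = -r + 12*m (R(m, r) = 12*m - r = -r + 12*m)
n(d) = 44 (n(d) = 4*((-d + 12*d)/d) = 4*((11*d)/d) = 4*11 = 44)
Y(-167) - n(97 + s(4)) = -167*(1 + 2*(-167)) - 1*44 = -167*(1 - 334) - 44 = -167*(-333) - 44 = 55611 - 44 = 55567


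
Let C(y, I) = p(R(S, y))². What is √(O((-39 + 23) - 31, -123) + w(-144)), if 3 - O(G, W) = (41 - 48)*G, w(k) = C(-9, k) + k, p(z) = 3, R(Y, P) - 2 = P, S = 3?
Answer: I*√461 ≈ 21.471*I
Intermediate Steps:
R(Y, P) = 2 + P
C(y, I) = 9 (C(y, I) = 3² = 9)
w(k) = 9 + k
O(G, W) = 3 + 7*G (O(G, W) = 3 - (41 - 48)*G = 3 - (-7)*G = 3 + 7*G)
√(O((-39 + 23) - 31, -123) + w(-144)) = √((3 + 7*((-39 + 23) - 31)) + (9 - 144)) = √((3 + 7*(-16 - 31)) - 135) = √((3 + 7*(-47)) - 135) = √((3 - 329) - 135) = √(-326 - 135) = √(-461) = I*√461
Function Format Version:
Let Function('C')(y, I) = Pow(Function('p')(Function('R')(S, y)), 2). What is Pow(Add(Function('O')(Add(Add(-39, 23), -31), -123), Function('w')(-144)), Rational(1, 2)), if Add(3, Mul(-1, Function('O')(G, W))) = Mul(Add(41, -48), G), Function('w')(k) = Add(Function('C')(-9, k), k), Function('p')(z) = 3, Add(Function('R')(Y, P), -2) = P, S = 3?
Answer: Mul(I, Pow(461, Rational(1, 2))) ≈ Mul(21.471, I)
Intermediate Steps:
Function('R')(Y, P) = Add(2, P)
Function('C')(y, I) = 9 (Function('C')(y, I) = Pow(3, 2) = 9)
Function('w')(k) = Add(9, k)
Function('O')(G, W) = Add(3, Mul(7, G)) (Function('O')(G, W) = Add(3, Mul(-1, Mul(Add(41, -48), G))) = Add(3, Mul(-1, Mul(-7, G))) = Add(3, Mul(7, G)))
Pow(Add(Function('O')(Add(Add(-39, 23), -31), -123), Function('w')(-144)), Rational(1, 2)) = Pow(Add(Add(3, Mul(7, Add(Add(-39, 23), -31))), Add(9, -144)), Rational(1, 2)) = Pow(Add(Add(3, Mul(7, Add(-16, -31))), -135), Rational(1, 2)) = Pow(Add(Add(3, Mul(7, -47)), -135), Rational(1, 2)) = Pow(Add(Add(3, -329), -135), Rational(1, 2)) = Pow(Add(-326, -135), Rational(1, 2)) = Pow(-461, Rational(1, 2)) = Mul(I, Pow(461, Rational(1, 2)))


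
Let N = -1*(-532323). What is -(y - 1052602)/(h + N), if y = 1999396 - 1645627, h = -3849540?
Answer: -22543/107007 ≈ -0.21067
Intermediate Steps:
N = 532323
y = 353769
-(y - 1052602)/(h + N) = -(353769 - 1052602)/(-3849540 + 532323) = -(-698833)/(-3317217) = -(-698833)*(-1)/3317217 = -1*22543/107007 = -22543/107007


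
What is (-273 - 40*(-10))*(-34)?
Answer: -4318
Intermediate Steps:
(-273 - 40*(-10))*(-34) = (-273 + 400)*(-34) = 127*(-34) = -4318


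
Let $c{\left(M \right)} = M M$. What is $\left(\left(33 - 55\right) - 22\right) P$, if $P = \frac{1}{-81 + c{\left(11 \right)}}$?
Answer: $- \frac{11}{10} \approx -1.1$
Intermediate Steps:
$c{\left(M \right)} = M^{2}$
$P = \frac{1}{40}$ ($P = \frac{1}{-81 + 11^{2}} = \frac{1}{-81 + 121} = \frac{1}{40} \approx 0.025$)
$\left(\left(33 - 55\right) - 22\right) P = \left(\left(33 - 55\right) - 22\right) \frac{1}{40} = \left(-22 - 22\right) \frac{1}{40} = \left(-44\right) \frac{1}{40} = - \frac{11}{10}$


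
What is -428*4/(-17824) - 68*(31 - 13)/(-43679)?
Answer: 6037189/48658406 ≈ 0.12407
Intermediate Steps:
-428*4/(-17824) - 68*(31 - 13)/(-43679) = -1712*(-1/17824) - 68*18*(-1/43679) = 107/1114 - 1224*(-1/43679) = 107/1114 + 1224/43679 = 6037189/48658406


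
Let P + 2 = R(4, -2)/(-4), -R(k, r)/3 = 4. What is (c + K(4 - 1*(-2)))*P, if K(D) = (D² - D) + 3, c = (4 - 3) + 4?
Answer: 38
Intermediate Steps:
c = 5 (c = 1 + 4 = 5)
R(k, r) = -12 (R(k, r) = -3*4 = -12)
K(D) = 3 + D² - D
P = 1 (P = -2 - 12/(-4) = -2 - 12*(-¼) = -2 + 3 = 1)
(c + K(4 - 1*(-2)))*P = (5 + (3 + (4 - 1*(-2))² - (4 - 1*(-2))))*1 = (5 + (3 + (4 + 2)² - (4 + 2)))*1 = (5 + (3 + 6² - 1*6))*1 = (5 + (3 + 36 - 6))*1 = (5 + 33)*1 = 38*1 = 38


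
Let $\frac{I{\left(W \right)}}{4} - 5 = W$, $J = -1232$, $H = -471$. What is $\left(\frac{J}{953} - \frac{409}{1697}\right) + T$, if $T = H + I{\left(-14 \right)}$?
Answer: $- \frac{822421668}{1617241} \approx -508.53$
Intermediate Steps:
$I{\left(W \right)} = 20 + 4 W$
$T = -507$ ($T = -471 + \left(20 + 4 \left(-14\right)\right) = -471 + \left(20 - 56\right) = -471 - 36 = -507$)
$\left(\frac{J}{953} - \frac{409}{1697}\right) + T = \left(- \frac{1232}{953} - \frac{409}{1697}\right) - 507 = - \frac{2480481}{1617241} - 507 = - \frac{822421668}{1617241}$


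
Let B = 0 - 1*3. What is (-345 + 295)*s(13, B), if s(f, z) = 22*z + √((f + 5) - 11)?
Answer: 3300 - 50*√7 ≈ 3167.7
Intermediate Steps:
B = -3 (B = 0 - 3 = -3)
s(f, z) = √(-6 + f) + 22*z (s(f, z) = 22*z + √((5 + f) - 11) = 22*z + √(-6 + f) = √(-6 + f) + 22*z)
(-345 + 295)*s(13, B) = (-345 + 295)*(√(-6 + 13) + 22*(-3)) = -50*(√7 - 66) = -50*(-66 + √7) = 3300 - 50*√7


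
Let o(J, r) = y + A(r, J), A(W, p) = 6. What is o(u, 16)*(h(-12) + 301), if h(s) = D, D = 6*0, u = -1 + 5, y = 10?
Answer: 4816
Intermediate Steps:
u = 4
D = 0
o(J, r) = 16 (o(J, r) = 10 + 6 = 16)
h(s) = 0
o(u, 16)*(h(-12) + 301) = 16*(0 + 301) = 16*301 = 4816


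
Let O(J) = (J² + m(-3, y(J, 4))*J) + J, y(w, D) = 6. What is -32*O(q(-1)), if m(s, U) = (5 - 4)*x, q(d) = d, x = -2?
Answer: -64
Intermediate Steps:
m(s, U) = -2 (m(s, U) = (5 - 4)*(-2) = 1*(-2) = -2)
O(J) = J² - J (O(J) = (J² - 2*J) + J = J² - J)
-32*O(q(-1)) = -(-32)*(-1 - 1) = -(-32)*(-2) = -32*2 = -64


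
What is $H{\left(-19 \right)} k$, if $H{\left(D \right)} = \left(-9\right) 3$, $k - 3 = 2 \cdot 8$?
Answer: $-513$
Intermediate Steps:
$k = 19$ ($k = 3 + 2 \cdot 8 = 3 + 16 = 19$)
$H{\left(D \right)} = -27$
$H{\left(-19 \right)} k = \left(-27\right) 19 = -513$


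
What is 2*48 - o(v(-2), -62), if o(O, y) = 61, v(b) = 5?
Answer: 35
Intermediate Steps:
2*48 - o(v(-2), -62) = 2*48 - 1*61 = 96 - 61 = 35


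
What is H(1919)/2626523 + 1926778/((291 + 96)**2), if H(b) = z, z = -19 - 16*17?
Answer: 5060683150115/393371723187 ≈ 12.865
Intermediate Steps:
z = -291 (z = -19 - 272 = -291)
H(b) = -291
H(1919)/2626523 + 1926778/((291 + 96)**2) = -291/2626523 + 1926778/((291 + 96)**2) = -291*1/2626523 + 1926778/(387**2) = -291/2626523 + 1926778/149769 = 5060683150115/393371723187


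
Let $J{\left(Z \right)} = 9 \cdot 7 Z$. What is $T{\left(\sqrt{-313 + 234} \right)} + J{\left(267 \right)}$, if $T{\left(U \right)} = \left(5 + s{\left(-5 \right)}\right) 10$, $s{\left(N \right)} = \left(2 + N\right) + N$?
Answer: $16791$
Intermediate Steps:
$s{\left(N \right)} = 2 + 2 N$
$J{\left(Z \right)} = 63 Z$
$T{\left(U \right)} = -30$ ($T{\left(U \right)} = \left(5 + \left(2 + 2 \left(-5\right)\right)\right) 10 = \left(5 + \left(2 - 10\right)\right) 10 = \left(5 - 8\right) 10 = \left(-3\right) 10 = -30$)
$T{\left(\sqrt{-313 + 234} \right)} + J{\left(267 \right)} = -30 + 63 \cdot 267 = -30 + 16821 = 16791$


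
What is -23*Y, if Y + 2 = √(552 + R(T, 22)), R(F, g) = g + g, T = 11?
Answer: 46 - 46*√149 ≈ -515.50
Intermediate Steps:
R(F, g) = 2*g
Y = -2 + 2*√149 (Y = -2 + √(552 + 2*22) = -2 + √(552 + 44) = -2 + √596 = -2 + 2*√149 ≈ 22.413)
-23*Y = -23*(-2 + 2*√149) = 46 - 46*√149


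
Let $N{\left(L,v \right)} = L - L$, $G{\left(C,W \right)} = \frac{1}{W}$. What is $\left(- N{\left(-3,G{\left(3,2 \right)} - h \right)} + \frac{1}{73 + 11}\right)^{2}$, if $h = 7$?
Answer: $\frac{1}{7056} \approx 0.00014172$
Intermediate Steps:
$N{\left(L,v \right)} = 0$
$\left(- N{\left(-3,G{\left(3,2 \right)} - h \right)} + \frac{1}{73 + 11}\right)^{2} = \left(\left(-1\right) 0 + \frac{1}{73 + 11}\right)^{2} = \left(0 + \frac{1}{84}\right)^{2} = \left(\frac{1}{84}\right)^{2} = \frac{1}{7056}$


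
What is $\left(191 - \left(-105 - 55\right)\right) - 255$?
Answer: $96$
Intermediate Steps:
$\left(191 - \left(-105 - 55\right)\right) - 255 = \left(191 - -160\right) - 255 = \left(191 + 160\right) - 255 = 351 - 255 = 96$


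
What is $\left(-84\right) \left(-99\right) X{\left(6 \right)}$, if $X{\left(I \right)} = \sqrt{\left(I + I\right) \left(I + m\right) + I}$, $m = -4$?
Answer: $8316 \sqrt{30} \approx 45549.0$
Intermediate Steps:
$X{\left(I \right)} = \sqrt{I + 2 I \left(-4 + I\right)}$ ($X{\left(I \right)} = \sqrt{\left(I + I\right) \left(I - 4\right) + I} = \sqrt{2 I \left(-4 + I\right) + I} = \sqrt{I + 2 I \left(-4 + I\right)}$)
$\left(-84\right) \left(-99\right) X{\left(6 \right)} = \left(-84\right) \left(-99\right) \sqrt{6 \left(-7 + 2 \cdot 6\right)} = 8316 \sqrt{6 \left(-7 + 12\right)} = 8316 \sqrt{6 \cdot 5} = 8316 \sqrt{30}$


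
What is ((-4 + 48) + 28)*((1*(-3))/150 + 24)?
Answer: 43164/25 ≈ 1726.6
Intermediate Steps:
((-4 + 48) + 28)*((1*(-3))/150 + 24) = (44 + 28)*(-3*1/150 + 24) = 72*(-1/50 + 24) = 72*(1199/50) = 43164/25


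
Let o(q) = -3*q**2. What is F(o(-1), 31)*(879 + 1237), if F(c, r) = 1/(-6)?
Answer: -1058/3 ≈ -352.67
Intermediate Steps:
F(c, r) = -1/6 (F(c, r) = 1*(-1/6) = -1/6)
F(o(-1), 31)*(879 + 1237) = -(879 + 1237)/6 = -1/6*2116 = -1058/3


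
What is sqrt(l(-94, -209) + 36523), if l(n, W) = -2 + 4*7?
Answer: 3*sqrt(4061) ≈ 191.18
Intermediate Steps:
l(n, W) = 26 (l(n, W) = -2 + 28 = 26)
sqrt(l(-94, -209) + 36523) = sqrt(26 + 36523) = sqrt(36549) = 3*sqrt(4061)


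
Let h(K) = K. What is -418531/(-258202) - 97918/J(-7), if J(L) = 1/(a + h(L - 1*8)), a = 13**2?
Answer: -3893523590613/258202 ≈ -1.5079e+7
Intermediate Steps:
a = 169
J(L) = 1/(161 + L) (J(L) = 1/(169 + (L - 1*8)) = 1/(169 + (L - 8)) = 1/(169 + (-8 + L)) = 1/(161 + L))
-418531/(-258202) - 97918/J(-7) = -418531/(-258202) - 97918/(1/(161 - 7)) = -418531*(-1/258202) - 97918/(1/154) = 418531/258202 - 97918/1/154 = 418531/258202 - 97918*154 = 418531/258202 - 15079372 = -3893523590613/258202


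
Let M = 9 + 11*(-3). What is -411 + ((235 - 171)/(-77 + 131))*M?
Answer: -3955/9 ≈ -439.44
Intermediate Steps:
M = -24 (M = 9 - 33 = -24)
-411 + ((235 - 171)/(-77 + 131))*M = -411 + ((235 - 171)/(-77 + 131))*(-24) = -411 + (64/54)*(-24) = -411 + (64*(1/54))*(-24) = -411 + (32/27)*(-24) = -411 - 256/9 = -3955/9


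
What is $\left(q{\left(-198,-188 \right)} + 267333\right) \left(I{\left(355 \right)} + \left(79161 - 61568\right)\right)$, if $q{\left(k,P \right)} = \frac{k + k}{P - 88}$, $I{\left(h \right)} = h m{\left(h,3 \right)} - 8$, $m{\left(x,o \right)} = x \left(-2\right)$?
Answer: $- \frac{1441653069780}{23} \approx -6.2681 \cdot 10^{10}$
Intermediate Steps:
$m{\left(x,o \right)} = - 2 x$
$I{\left(h \right)} = -8 - 2 h^{2}$ ($I{\left(h \right)} = h \left(- 2 h\right) - 8 = - 2 h^{2} - 8 = -8 - 2 h^{2}$)
$q{\left(k,P \right)} = \frac{2 k}{-88 + P}$
$\left(q{\left(-198,-188 \right)} + 267333\right) \left(I{\left(355 \right)} + \left(79161 - 61568\right)\right) = \left(2 \left(-198\right) \frac{1}{-88 - 188} + 267333\right) \left(\left(-8 - 2 \cdot 355^{2}\right) + \left(79161 - 61568\right)\right) = \left(2 \left(-198\right) \frac{1}{-276} + 267333\right) \left(\left(-8 - 252050\right) + 17593\right) = \left(2 \left(-198\right) \left(- \frac{1}{276}\right) + 267333\right) \left(\left(-8 - 252050\right) + 17593\right) = \left(\frac{33}{23} + 267333\right) \left(-252058 + 17593\right) = \frac{6148692}{23} \left(-234465\right) = - \frac{1441653069780}{23}$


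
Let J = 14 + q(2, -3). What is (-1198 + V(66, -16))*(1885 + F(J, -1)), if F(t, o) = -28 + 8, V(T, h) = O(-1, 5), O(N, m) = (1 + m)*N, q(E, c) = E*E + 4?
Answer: -2245460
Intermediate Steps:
q(E, c) = 4 + E² (q(E, c) = E² + 4 = 4 + E²)
O(N, m) = N*(1 + m)
V(T, h) = -6 (V(T, h) = -(1 + 5) = -1*6 = -6)
J = 22 (J = 14 + (4 + 2²) = 14 + (4 + 4) = 14 + 8 = 22)
F(t, o) = -20
(-1198 + V(66, -16))*(1885 + F(J, -1)) = (-1198 - 6)*(1885 - 20) = -1204*1865 = -2245460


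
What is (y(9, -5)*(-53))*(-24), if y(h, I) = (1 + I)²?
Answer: 20352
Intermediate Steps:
(y(9, -5)*(-53))*(-24) = ((1 - 5)²*(-53))*(-24) = ((-4)²*(-53))*(-24) = (16*(-53))*(-24) = -848*(-24) = 20352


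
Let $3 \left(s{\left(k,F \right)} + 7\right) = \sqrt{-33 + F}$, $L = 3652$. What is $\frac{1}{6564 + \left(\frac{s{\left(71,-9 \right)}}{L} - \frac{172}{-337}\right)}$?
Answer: $\frac{29829419867608812}{195815479346238781889} - \frac{414753988 i \sqrt{42}}{195815479346238781889} \approx 0.00015233 - 1.3727 \cdot 10^{-11} i$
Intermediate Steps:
$s{\left(k,F \right)} = -7 + \frac{\sqrt{-33 + F}}{3}$
$\frac{1}{6564 + \left(\frac{s{\left(71,-9 \right)}}{L} - \frac{172}{-337}\right)} = \frac{1}{6564 + \left(\frac{-7 + \frac{\sqrt{-33 - 9}}{3}}{3652} - \frac{172}{-337}\right)} = \frac{1}{6564 + \left(\left(-7 + \frac{\sqrt{-42}}{3}\right) \frac{1}{3652} - - \frac{172}{337}\right)} = \frac{1}{6564 + \left(\left(-7 + \frac{i \sqrt{42}}{3}\right) \frac{1}{3652} + \frac{172}{337}\right)} = \frac{1}{6564 + \left(\left(- \frac{7}{3652} + \frac{i \sqrt{42}}{10956}\right) + \frac{172}{337}\right)} = \frac{1}{6564 + \left(\frac{625785}{1230724} + \frac{i \sqrt{42}}{10956}\right)} = \frac{1}{\frac{8079098121}{1230724} + \frac{i \sqrt{42}}{10956}}$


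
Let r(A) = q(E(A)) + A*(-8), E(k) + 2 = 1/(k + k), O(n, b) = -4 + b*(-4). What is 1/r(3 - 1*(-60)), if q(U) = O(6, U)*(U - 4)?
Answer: -3969/2094751 ≈ -0.0018947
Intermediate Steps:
O(n, b) = -4 - 4*b
E(k) = -2 + 1/(2*k) (E(k) = -2 + 1/(k + k) = -2 + 1/(2*k))
q(U) = (-4 + U)*(-4 - 4*U) (q(U) = (-4 - 4*U)*(U - 4) = (-4 - 4*U)*(-4 + U) = (-4 + U)*(-4 - 4*U))
r(A) = -8*A - 4*(-1 + 1/(2*A))*(-6 + 1/(2*A)) (r(A) = -4*(1 + (-2 + 1/(2*A)))*(-4 + (-2 + 1/(2*A))) + A*(-8) = -4*(-1 + 1/(2*A))*(-6 + 1/(2*A)) - 8*A = -8*A - 4*(-1 + 1/(2*A))*(-6 + 1/(2*A)))
1/r(3 - 1*(-60)) = 1/(-24 - 1/(3 - 1*(-60))² - 8*(3 - 1*(-60)) + 14/(3 - 1*(-60))) = 1/(-24 - 1/(3 + 60)² - 8*(3 + 60) + 14/(3 + 60)) = 1/(-24 - 1/63² - 8*63 + 14/63) = 1/(-24 - 1*1/3969 - 504 + 14*(1/63)) = 1/(-24 - 1/3969 - 504 + 2/9) = 1/(-2094751/3969) = -3969/2094751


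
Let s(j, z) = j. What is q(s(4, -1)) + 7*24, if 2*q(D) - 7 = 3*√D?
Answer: 349/2 ≈ 174.50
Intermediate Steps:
q(D) = 7/2 + 3*√D/2 (q(D) = 7/2 + (3*√D)/2 = 7/2 + 3*√D/2)
q(s(4, -1)) + 7*24 = (7/2 + 3*√4/2) + 7*24 = (7/2 + (3/2)*2) + 168 = (7/2 + 3) + 168 = 13/2 + 168 = 349/2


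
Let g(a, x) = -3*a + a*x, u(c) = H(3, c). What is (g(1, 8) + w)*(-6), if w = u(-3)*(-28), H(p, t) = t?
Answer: -534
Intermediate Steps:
u(c) = c
w = 84 (w = -3*(-28) = 84)
(g(1, 8) + w)*(-6) = (1*(-3 + 8) + 84)*(-6) = (1*5 + 84)*(-6) = (5 + 84)*(-6) = 89*(-6) = -534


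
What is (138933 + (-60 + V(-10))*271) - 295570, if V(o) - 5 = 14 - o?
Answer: -165038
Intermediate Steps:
V(o) = 19 - o (V(o) = 5 + (14 - o) = 19 - o)
(138933 + (-60 + V(-10))*271) - 295570 = (138933 + (-60 + (19 - 1*(-10)))*271) - 295570 = (138933 + (-60 + (19 + 10))*271) - 295570 = (138933 + (-60 + 29)*271) - 295570 = (138933 - 31*271) - 295570 = (138933 - 8401) - 295570 = 130532 - 295570 = -165038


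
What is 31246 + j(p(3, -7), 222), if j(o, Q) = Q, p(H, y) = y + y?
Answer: 31468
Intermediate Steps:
p(H, y) = 2*y
31246 + j(p(3, -7), 222) = 31246 + 222 = 31468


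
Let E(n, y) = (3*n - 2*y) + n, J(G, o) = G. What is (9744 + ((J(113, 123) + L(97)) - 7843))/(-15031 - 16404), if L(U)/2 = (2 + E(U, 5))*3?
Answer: -4294/31435 ≈ -0.13660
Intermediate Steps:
E(n, y) = -2*y + 4*n (E(n, y) = (-2*y + 3*n) + n = -2*y + 4*n)
L(U) = -48 + 24*U (L(U) = 2*((2 + (-2*5 + 4*U))*3) = 2*((2 + (-10 + 4*U))*3) = 2*((-8 + 4*U)*3) = 2*(-24 + 12*U) = -48 + 24*U)
(9744 + ((J(113, 123) + L(97)) - 7843))/(-15031 - 16404) = (9744 + ((113 + (-48 + 24*97)) - 7843))/(-15031 - 16404) = (9744 + ((113 + (-48 + 2328)) - 7843))/(-31435) = (9744 + ((113 + 2280) - 7843))*(-1/31435) = (9744 + (2393 - 7843))*(-1/31435) = (9744 - 5450)*(-1/31435) = 4294*(-1/31435) = -4294/31435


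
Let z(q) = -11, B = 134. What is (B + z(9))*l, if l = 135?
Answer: 16605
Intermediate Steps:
(B + z(9))*l = (134 - 11)*135 = 123*135 = 16605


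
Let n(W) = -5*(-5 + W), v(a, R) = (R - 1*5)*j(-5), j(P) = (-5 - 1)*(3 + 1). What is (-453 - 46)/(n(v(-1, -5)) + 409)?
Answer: 499/766 ≈ 0.65144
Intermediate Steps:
j(P) = -24 (j(P) = -6*4 = -24)
v(a, R) = 120 - 24*R (v(a, R) = (R - 1*5)*(-24) = (R - 5)*(-24) = (-5 + R)*(-24) = 120 - 24*R)
n(W) = 25 - 5*W
(-453 - 46)/(n(v(-1, -5)) + 409) = (-453 - 46)/((25 - 5*(120 - 24*(-5))) + 409) = -499/((25 - 5*(120 + 120)) + 409) = -499/((25 - 5*240) + 409) = -499/((25 - 1200) + 409) = -499/(-1175 + 409) = -499/(-766) = -499*(-1/766) = 499/766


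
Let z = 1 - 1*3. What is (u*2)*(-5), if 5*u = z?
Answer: 4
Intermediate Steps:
z = -2 (z = 1 - 3 = -2)
u = -⅖ (u = (⅕)*(-2) = -⅖ ≈ -0.40000)
(u*2)*(-5) = -⅖*2*(-5) = -⅘*(-5) = 4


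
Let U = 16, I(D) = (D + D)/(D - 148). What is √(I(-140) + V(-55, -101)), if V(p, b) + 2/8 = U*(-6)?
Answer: 7*I*√70/6 ≈ 9.761*I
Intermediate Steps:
I(D) = 2*D/(-148 + D) (I(D) = (2*D)/(-148 + D) = 2*D/(-148 + D))
V(p, b) = -385/4 (V(p, b) = -¼ + 16*(-6) = -¼ - 96 = -385/4)
√(I(-140) + V(-55, -101)) = √(2*(-140)/(-148 - 140) - 385/4) = √(2*(-140)/(-288) - 385/4) = √(2*(-140)*(-1/288) - 385/4) = √(35/36 - 385/4) = √(-1715/18) = 7*I*√70/6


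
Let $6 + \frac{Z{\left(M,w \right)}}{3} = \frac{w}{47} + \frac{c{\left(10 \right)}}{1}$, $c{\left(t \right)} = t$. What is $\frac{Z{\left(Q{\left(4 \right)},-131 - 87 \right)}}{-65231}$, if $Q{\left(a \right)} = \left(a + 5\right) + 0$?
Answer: $\frac{90}{3065857} \approx 2.9356 \cdot 10^{-5}$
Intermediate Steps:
$Q{\left(a \right)} = 5 + a$ ($Q{\left(a \right)} = \left(5 + a\right) + 0 = 5 + a$)
$Z{\left(M,w \right)} = 12 + \frac{3 w}{47}$ ($Z{\left(M,w \right)} = -18 + 3 \left(\frac{w}{47} + \frac{10}{1}\right) = -18 + 3 \left(w \frac{1}{47} + 10 \cdot 1\right) = -18 + 3 \left(\frac{w}{47} + 10\right) = -18 + 3 \left(10 + \frac{w}{47}\right) = -18 + \left(30 + \frac{3 w}{47}\right) = 12 + \frac{3 w}{47}$)
$\frac{Z{\left(Q{\left(4 \right)},-131 - 87 \right)}}{-65231} = \frac{12 + \frac{3 \left(-131 - 87\right)}{47}}{-65231} = \left(12 + \frac{3 \left(-131 - 87\right)}{47}\right) \left(- \frac{1}{65231}\right) = \left(12 + \frac{3}{47} \left(-218\right)\right) \left(- \frac{1}{65231}\right) = \left(12 - \frac{654}{47}\right) \left(- \frac{1}{65231}\right) = \left(- \frac{90}{47}\right) \left(- \frac{1}{65231}\right) = \frac{90}{3065857}$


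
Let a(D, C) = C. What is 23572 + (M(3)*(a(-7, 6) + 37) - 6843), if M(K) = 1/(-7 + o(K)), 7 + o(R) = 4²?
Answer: 33501/2 ≈ 16751.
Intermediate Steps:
o(R) = 9 (o(R) = -7 + 4² = -7 + 16 = 9)
M(K) = ½ (M(K) = 1/(-7 + 9) = 1/2 = ½)
23572 + (M(3)*(a(-7, 6) + 37) - 6843) = 23572 + ((6 + 37)/2 - 6843) = 23572 + ((½)*43 - 6843) = 23572 + (43/2 - 6843) = 23572 - 13643/2 = 33501/2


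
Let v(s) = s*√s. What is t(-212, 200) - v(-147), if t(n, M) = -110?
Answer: -110 + 1029*I*√3 ≈ -110.0 + 1782.3*I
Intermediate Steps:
v(s) = s^(3/2)
t(-212, 200) - v(-147) = -110 - (-147)^(3/2) = -110 - (-1029)*I*√3 = -110 + 1029*I*√3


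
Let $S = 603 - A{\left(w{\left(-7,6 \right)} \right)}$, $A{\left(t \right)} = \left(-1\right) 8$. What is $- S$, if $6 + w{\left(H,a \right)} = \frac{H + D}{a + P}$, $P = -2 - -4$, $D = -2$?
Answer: $-611$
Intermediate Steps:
$P = 2$ ($P = -2 + 4 = 2$)
$w{\left(H,a \right)} = -6 + \frac{-2 + H}{2 + a}$ ($w{\left(H,a \right)} = -6 + \frac{H - 2}{a + 2} = -6 + \frac{-2 + H}{2 + a}$)
$A{\left(t \right)} = -8$
$S = 611$ ($S = 603 - -8 = 603 + 8 = 611$)
$- S = \left(-1\right) 611 = -611$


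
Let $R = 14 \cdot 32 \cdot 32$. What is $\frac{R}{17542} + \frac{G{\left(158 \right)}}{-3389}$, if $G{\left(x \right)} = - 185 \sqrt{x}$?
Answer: $\frac{1024}{1253} + \frac{185 \sqrt{158}}{3389} \approx 1.5034$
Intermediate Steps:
$R = 14336$ ($R = 448 \cdot 32 = 14336$)
$\frac{R}{17542} + \frac{G{\left(158 \right)}}{-3389} = \frac{14336}{17542} + \frac{\left(-185\right) \sqrt{158}}{-3389} = 14336 \cdot \frac{1}{17542} + - 185 \sqrt{158} \left(- \frac{1}{3389}\right) = \frac{1024}{1253} + \frac{185 \sqrt{158}}{3389}$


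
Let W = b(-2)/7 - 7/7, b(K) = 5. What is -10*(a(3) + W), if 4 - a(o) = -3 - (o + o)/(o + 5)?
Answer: -1045/14 ≈ -74.643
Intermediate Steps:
W = -2/7 (W = 5/7 - 7/7 = 5*(⅐) - 7*⅐ = 5/7 - 1 = -2/7 ≈ -0.28571)
a(o) = 7 + 2*o/(5 + o) (a(o) = 4 - (-3 - (o + o)/(o + 5)) = 4 - (-3 - 2*o/(5 + o)) = 4 + (3 + 2*o/(5 + o)) = 7 + 2*o/(5 + o))
-10*(a(3) + W) = -10*((35 + 9*3)/(5 + 3) - 2/7) = -10*((35 + 27)/8 - 2/7) = -10*((⅛)*62 - 2/7) = -10*(31/4 - 2/7) = -10*209/28 = -1045/14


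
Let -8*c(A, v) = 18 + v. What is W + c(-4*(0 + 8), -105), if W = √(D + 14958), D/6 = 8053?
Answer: 87/8 + 2*√15819 ≈ 262.42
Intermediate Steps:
c(A, v) = -9/4 - v/8 (c(A, v) = -(18 + v)/8 = -9/4 - v/8)
D = 48318 (D = 6*8053 = 48318)
W = 2*√15819 (W = √(48318 + 14958) = √63276 = 2*√15819 ≈ 251.55)
W + c(-4*(0 + 8), -105) = 2*√15819 + (-9/4 - ⅛*(-105)) = 2*√15819 + (-9/4 + 105/8) = 2*√15819 + 87/8 = 87/8 + 2*√15819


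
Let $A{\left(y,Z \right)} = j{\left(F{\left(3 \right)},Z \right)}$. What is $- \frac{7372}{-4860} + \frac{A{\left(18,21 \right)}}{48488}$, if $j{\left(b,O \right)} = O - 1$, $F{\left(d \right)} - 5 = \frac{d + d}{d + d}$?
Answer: $\frac{22346921}{14728230} \approx 1.5173$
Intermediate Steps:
$F{\left(d \right)} = 6$ ($F{\left(d \right)} = 5 + \frac{d + d}{d + d} = 5 + \frac{2 d}{2 d} = 5 + 2 d \frac{1}{2 d} = 5 + 1 = 6$)
$j{\left(b,O \right)} = -1 + O$ ($j{\left(b,O \right)} = O - 1 = -1 + O$)
$A{\left(y,Z \right)} = -1 + Z$
$- \frac{7372}{-4860} + \frac{A{\left(18,21 \right)}}{48488} = - \frac{7372}{-4860} + \frac{-1 + 21}{48488} = \left(-7372\right) \left(- \frac{1}{4860}\right) + 20 \cdot \frac{1}{48488} = \frac{1843}{1215} + \frac{5}{12122} = \frac{22346921}{14728230}$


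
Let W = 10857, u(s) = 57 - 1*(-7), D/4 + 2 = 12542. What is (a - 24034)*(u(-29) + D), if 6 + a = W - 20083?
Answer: -1670751584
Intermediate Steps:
D = 50160 (D = -8 + 4*12542 = -8 + 50168 = 50160)
u(s) = 64 (u(s) = 57 + 7 = 64)
a = -9232 (a = -6 + (10857 - 20083) = -6 - 9226 = -9232)
(a - 24034)*(u(-29) + D) = (-9232 - 24034)*(64 + 50160) = -33266*50224 = -1670751584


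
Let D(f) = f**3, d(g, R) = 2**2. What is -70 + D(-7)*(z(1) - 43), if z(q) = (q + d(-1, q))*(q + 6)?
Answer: 2674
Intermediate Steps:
d(g, R) = 4
z(q) = (4 + q)*(6 + q) (z(q) = (q + 4)*(q + 6) = (4 + q)*(6 + q))
-70 + D(-7)*(z(1) - 43) = -70 + (-7)**3*((24 + 1**2 + 10*1) - 43) = -70 - 343*((24 + 1 + 10) - 43) = -70 - 343*(35 - 43) = -70 - 343*(-8) = -70 + 2744 = 2674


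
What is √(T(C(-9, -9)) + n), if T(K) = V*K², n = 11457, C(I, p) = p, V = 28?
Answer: 15*√61 ≈ 117.15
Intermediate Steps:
T(K) = 28*K²
√(T(C(-9, -9)) + n) = √(28*(-9)² + 11457) = √(28*81 + 11457) = √(2268 + 11457) = √13725 = 15*√61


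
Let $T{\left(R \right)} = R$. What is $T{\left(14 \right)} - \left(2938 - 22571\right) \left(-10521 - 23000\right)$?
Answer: $-658117779$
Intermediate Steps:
$T{\left(14 \right)} - \left(2938 - 22571\right) \left(-10521 - 23000\right) = 14 - \left(2938 - 22571\right) \left(-10521 - 23000\right) = 14 - \left(-19633\right) \left(-33521\right) = 14 - 658117793 = -658117779$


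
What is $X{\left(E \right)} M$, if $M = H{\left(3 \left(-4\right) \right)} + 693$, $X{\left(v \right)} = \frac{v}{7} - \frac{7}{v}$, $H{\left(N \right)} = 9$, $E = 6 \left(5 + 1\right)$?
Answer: $\frac{48633}{14} \approx 3473.8$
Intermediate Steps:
$E = 36$ ($E = 6 \cdot 6 = 36$)
$X{\left(v \right)} = - \frac{7}{v} + \frac{v}{7}$ ($X{\left(v \right)} = v \frac{1}{7} - \frac{7}{v} = \frac{v}{7} - \frac{7}{v} = - \frac{7}{v} + \frac{v}{7}$)
$M = 702$ ($M = 9 + 693 = 702$)
$X{\left(E \right)} M = \left(- \frac{7}{36} + \frac{1}{7} \cdot 36\right) 702 = \left(\left(-7\right) \frac{1}{36} + \frac{36}{7}\right) 702 = \left(- \frac{7}{36} + \frac{36}{7}\right) 702 = \frac{1247}{252} \cdot 702 = \frac{48633}{14}$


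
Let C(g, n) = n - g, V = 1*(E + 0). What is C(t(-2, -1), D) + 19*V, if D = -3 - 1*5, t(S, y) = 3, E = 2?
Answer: 27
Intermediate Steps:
D = -8 (D = -3 - 5 = -8)
V = 2 (V = 1*(2 + 0) = 1*2 = 2)
C(t(-2, -1), D) + 19*V = (-8 - 1*3) + 19*2 = (-8 - 3) + 38 = -11 + 38 = 27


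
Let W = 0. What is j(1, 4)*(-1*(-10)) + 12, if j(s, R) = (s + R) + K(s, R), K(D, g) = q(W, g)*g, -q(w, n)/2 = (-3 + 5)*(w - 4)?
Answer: 702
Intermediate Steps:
q(w, n) = 16 - 4*w (q(w, n) = -2*(-3 + 5)*(w - 4) = -4*(-4 + w) = -2*(-8 + 2*w) = 16 - 4*w)
K(D, g) = 16*g (K(D, g) = (16 - 4*0)*g = (16 + 0)*g = 16*g)
j(s, R) = s + 17*R (j(s, R) = (s + R) + 16*R = (R + s) + 16*R = s + 17*R)
j(1, 4)*(-1*(-10)) + 12 = (1 + 17*4)*(-1*(-10)) + 12 = (1 + 68)*10 + 12 = 69*10 + 12 = 690 + 12 = 702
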